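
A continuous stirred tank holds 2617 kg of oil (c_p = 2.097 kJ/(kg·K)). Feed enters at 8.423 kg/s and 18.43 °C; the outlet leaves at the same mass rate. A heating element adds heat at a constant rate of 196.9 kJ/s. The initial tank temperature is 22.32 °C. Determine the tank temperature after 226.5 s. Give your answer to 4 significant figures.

26.08 °C

M c_p dT/dt = ṁ c_p (T_in − T) + Q̇.
Rearrange: dT/dt = (T_ss − T)/τ with τ = M/ṁ = 310.697 s and T_ss = T_in + Q̇/(ṁ c_p) = 29.5776 °C.
Integrating: T(t) = T_ss + (T₀ − T_ss) e^(−t/τ).
T(226.5) = 29.5776 + (-7.25758)·e^(−226.5/310.697) = 29.5776 + (-7.25758)·0.482388 = 26.0766 °C.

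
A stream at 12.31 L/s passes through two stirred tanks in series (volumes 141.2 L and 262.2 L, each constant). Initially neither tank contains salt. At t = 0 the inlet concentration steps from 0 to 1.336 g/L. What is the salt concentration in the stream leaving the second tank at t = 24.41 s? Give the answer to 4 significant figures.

Each tank obeys Vᵢ dCᵢ/dt = Q(Cᵢ₋₁ − Cᵢ), so τᵢ = Vᵢ/Q.
τ₁ = 141.2/12.31 = 11.4703 s; τ₂ = 262.2/12.31 = 21.2998 s.
Solving the cascade with C₁(0)=C₂(0)=0 gives C₂(t) = C_in[1 − (τ₁ e^(−t/τ₁) − τ₂ e^(−t/τ₂))/(τ₁ − τ₂)].
At t = 24.41: e^(−t/τ₁) = 0.119064, e^(−t/τ₂) = 0.317899.
C₂ = 1.336·[1 − (11.4703·0.119064 − 21.2998·0.317899)/(-9.82941)] = 1.336·0.450073 = 0.601297 g/L.

0.6013 g/L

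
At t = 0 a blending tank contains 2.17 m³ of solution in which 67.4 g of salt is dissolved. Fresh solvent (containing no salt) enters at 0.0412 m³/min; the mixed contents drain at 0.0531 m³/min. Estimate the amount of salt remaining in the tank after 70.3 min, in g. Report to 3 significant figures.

Let m(t) be the amount of salt. Volume: V(t) = V₀ + (Q_in − Q_out) t = 2.17 − 0.011900 t; V(70.3) = 1.3334 m³.
No salt enters, so dm/dt = −Q_out · (m/V).
dm/m = −Q_out dt/(V₀ − 0.011900 t); integrating gives ln(m/m₀) = −(Q_out/(Q_in−Q_out)) ln(V/V₀).
m = m₀ (V₀/V)^(Q_out/(Q_in−Q_out)) = 67.4 × (2.17/1.3334)^(-4.4622) = 7.6728 g.

7.67 g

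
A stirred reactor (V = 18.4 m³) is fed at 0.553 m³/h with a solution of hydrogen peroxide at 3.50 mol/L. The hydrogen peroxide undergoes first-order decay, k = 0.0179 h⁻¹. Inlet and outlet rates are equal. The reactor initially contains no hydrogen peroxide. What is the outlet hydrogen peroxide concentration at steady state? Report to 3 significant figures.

2.19 mol/L

Species balance: V dC/dt = Q C_in − Q C − k V C.
Steady state (dC/dt = 0): C_ss = Q C_in/(Q + kV) = C_in/(1 + kV/Q).
C_ss = 0.553·3.50/(0.553 + 0.0179·18.4) = 1.9355/0.88236 = 2.1935 mol/L.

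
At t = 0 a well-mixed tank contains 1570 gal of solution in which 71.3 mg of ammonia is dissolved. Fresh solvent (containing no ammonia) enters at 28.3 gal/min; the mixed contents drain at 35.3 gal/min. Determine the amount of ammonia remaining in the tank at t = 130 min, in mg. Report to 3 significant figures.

0.902 mg

Total volume: dV/dt = Q_in − Q_out = -7.0000 gal/min, so V(t) = 1570 − 7.0000 t and V(130) = 660.00 gal.
Species balance (pure solvent in): dm/dt = −Q_out · m/V(t).
dm/m = −Q_out dt/(V₀ − 7.0000 t); integrating gives ln(m/m₀) = −(Q_out/(Q_in−Q_out)) ln(V/V₀).
m = m₀ (V₀/V)^(Q_out/(Q_in−Q_out)) = 71.3 × (1570/660.00)^(-5.0429) = 0.90195 mg.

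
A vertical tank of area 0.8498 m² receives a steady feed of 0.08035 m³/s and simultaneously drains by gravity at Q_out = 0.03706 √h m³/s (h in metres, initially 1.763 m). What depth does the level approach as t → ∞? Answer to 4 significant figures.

4.701 m

Level balance: A dh/dt = 0.08035 − 0.03706 √h. Setting dh/dt = 0:
Q_in = 0.03706 √h_ss ⇒ √h_ss = 0.08035/0.03706 = 2.16811.
h_ss = 2.16811² = 4.70068 m. (Since h₀ = 1.763 m < h_ss, the level will rise toward this value.)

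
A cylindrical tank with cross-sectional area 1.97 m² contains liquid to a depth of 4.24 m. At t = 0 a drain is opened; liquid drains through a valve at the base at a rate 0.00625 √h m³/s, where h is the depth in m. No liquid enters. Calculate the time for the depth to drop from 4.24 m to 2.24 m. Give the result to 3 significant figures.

355 s

A dh/dt = −Q_out = −0.00625 √h.
Separate and integrate: 2(√h − √h₀) = −(0.00625/A) t.
t = 2A(√h₀ − √h)/0.00625 = 2·1.97·(√4.24 − √2.24)/0.00625
  = 3.9400 × (2.0591 − 1.4967) / 0.00625 = 354.58 s.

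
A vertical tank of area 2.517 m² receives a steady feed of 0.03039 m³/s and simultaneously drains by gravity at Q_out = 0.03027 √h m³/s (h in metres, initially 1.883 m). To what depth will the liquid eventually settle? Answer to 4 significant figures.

1.008 m

Volume balance on the tank: A dh/dt = Q_in − 0.03027 √h. At steady state dh/dt = 0:
Q_in = 0.03027 √h_ss ⇒ √h_ss = 0.03039/0.03027 = 1.00396.
h_ss = 1.00396² = 1.00794 m. (Since h₀ = 1.883 m > h_ss, the level will fall toward this value.)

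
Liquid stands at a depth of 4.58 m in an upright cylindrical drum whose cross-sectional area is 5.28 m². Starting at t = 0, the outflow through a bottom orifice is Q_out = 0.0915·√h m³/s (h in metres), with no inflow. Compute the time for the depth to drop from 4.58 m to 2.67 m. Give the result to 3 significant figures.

58.4 s

With no inflow, A dh/dt = −0.0915 √h.
This is separable: 2 d(√h)/dt = −0.0915/A, so √h = √h₀ − (0.0915/(2A)) t.
t = 2A(√h₀ − √h)/0.0915 = 2·5.28·(√4.58 − √2.67)/0.0915
  = 10.560 × (2.1401 − 1.6340) / 0.0915 = 58.407 s.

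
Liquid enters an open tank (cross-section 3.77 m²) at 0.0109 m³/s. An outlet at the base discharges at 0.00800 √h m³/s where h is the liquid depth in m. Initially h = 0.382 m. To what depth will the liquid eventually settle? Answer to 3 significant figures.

1.86 m

Level balance: A dh/dt = 0.0109 − 0.00800 √h. Setting dh/dt = 0:
Q_in = 0.00800 √h_ss ⇒ √h_ss = 0.0109/0.00800 = 1.3625.
h_ss = 1.3625² = 1.8564 m. (Since h₀ = 0.382 m < h_ss, the level will rise toward this value.)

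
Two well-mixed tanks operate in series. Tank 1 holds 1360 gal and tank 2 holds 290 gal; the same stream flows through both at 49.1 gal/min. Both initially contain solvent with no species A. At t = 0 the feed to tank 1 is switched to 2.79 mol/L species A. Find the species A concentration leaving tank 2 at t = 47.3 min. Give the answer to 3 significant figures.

2.15 mol/L

Species balance on tank i: dCᵢ/dt = (Cᵢ₋₁ − Cᵢ)/τᵢ with τᵢ = Vᵢ/Q.
τ₁ = 1360/49.1 = 27.699 min; τ₂ = 290/49.1 = 5.9063 min.
Solving the cascade with C₁(0)=C₂(0)=0 gives C₂(t) = C_in[1 − (τ₁ e^(−t/τ₁) − τ₂ e^(−t/τ₂))/(τ₁ − τ₂)].
At t = 47.3: e^(−t/τ₁) = 0.18129, e^(−t/τ₂) = 0.00033266.
C₂ = 2.79·[1 − (27.699·0.18129 − 5.9063·0.00033266)/(21.792)] = 2.79·0.76967 = 2.1474 mol/L.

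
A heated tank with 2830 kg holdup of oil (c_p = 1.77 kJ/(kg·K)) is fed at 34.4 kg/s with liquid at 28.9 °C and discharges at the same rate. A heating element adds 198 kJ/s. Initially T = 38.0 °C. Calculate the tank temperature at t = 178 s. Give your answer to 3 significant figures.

32.8 °C

M c_p dT/dt = ṁ c_p (T_in − T) + Q̇.
Rearrange: dT/dt = (T_ss − T)/τ with τ = M/ṁ = 82.267 s and T_ss = T_in + Q̇/(ṁ c_p) = 32.152 °C.
Integrating: T(t) = T_ss + (T₀ − T_ss) e^(−t/τ).
T(178) = 32.152 + (5.8481)·e^(−178/82.267) = 32.152 + (5.8481)·0.11490 = 32.824 °C.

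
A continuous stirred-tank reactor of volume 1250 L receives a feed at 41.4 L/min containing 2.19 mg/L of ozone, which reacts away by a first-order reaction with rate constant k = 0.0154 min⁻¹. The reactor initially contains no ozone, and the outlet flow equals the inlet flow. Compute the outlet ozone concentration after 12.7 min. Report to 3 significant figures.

0.688 mg/L

Accumulation = in − out − consumed: V dC/dt = Q C_in − Q C − k V C.
dC/dt = (Q/V) C_in − (Q/V + k) C; effective rate a = Q/V + k = 0.033120 + 0.0154 = 0.048520 min⁻¹.
C_ss = Q C_in/(Q + kV) = 1.4949 mg/L; C(t) = C_ss + (C₀ − C_ss) e^(−a t).
C(12.7) = 1.4949 + (-1.4949)·e^(−0.048520·12.7) = 1.4949 + (-1.4949)·0.53999 = 0.68767 mg/L.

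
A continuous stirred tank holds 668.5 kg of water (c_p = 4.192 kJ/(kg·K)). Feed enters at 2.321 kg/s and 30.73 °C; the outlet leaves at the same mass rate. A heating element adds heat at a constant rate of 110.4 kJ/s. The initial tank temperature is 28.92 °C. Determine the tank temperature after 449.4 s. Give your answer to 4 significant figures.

39.31 °C

M c_p dT/dt = ṁ c_p (T_in − T) + Q̇.
τ = M/ṁ = 288.022 s; T_ss = T_in + Q̇/(ṁ c_p) = 30.73 + 110.4/(2.321·4.192) = 42.0768 °C.
Solution: T(t) = T_ss + (T₀ − T_ss) e^(−t/τ).
T(449.4) = 42.0768 + (-13.1568)·e^(−449.4/288.022) = 42.0768 + (-13.1568)·0.210074 = 39.3129 °C.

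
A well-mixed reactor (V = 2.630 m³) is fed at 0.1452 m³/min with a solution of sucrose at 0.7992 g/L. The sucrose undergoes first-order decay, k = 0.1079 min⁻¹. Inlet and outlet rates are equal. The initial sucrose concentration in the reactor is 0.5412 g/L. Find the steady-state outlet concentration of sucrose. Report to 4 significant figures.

V dC/dt = Q(C_in − C) − k V C.
Steady state (dC/dt = 0): C_ss = Q C_in/(Q + kV) = C_in/(1 + kV/Q).
C_ss = 0.1452·0.7992/(0.1452 + 0.1079·2.630) = 0.116044/0.428977 = 0.270513 g/L.

0.2705 g/L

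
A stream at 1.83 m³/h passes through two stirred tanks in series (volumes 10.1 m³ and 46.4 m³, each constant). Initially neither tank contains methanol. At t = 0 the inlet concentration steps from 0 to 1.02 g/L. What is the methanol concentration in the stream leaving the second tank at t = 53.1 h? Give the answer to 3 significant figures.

Species balance on tank i: dCᵢ/dt = (Cᵢ₋₁ − Cᵢ)/τᵢ with τᵢ = Vᵢ/Q.
τ₁ = 10.1/1.83 = 5.5191 h; τ₂ = 46.4/1.83 = 25.355 h.
Solving the cascade with C₁(0)=C₂(0)=0 gives C₂(t) = C_in[1 − (τ₁ e^(−t/τ₁) − τ₂ e^(−t/τ₂))/(τ₁ − τ₂)].
At t = 53.1: e^(−t/τ₁) = 6.6315e-05, e^(−t/τ₂) = 0.12316.
C₂ = 1.02·[1 − (5.5191·6.6315e-05 − 25.355·0.12316)/(-19.836)] = 1.02·0.84259 = 0.85944 g/L.

0.859 g/L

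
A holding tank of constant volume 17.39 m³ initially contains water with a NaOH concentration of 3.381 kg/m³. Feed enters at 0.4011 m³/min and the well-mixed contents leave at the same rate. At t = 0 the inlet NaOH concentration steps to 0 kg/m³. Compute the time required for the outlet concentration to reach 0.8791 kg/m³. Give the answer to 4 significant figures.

58.40 min

Mass balance on the solute (V constant): V dC/dt = Q(C_in − C), so τ = V/Q = 43.3558 min.
C(t) = C_in + (C₀ − C_in) e^(−t/τ). Set C = 0.8791 and solve for t:
e^(−t/τ) = (C − C_in)/(C₀ − C_in) = (0.8791 − 0)/(3.381 − 0) = 0.260012
t = −τ ln(…) = 43.3558 × 1.34703 = 58.4014 min.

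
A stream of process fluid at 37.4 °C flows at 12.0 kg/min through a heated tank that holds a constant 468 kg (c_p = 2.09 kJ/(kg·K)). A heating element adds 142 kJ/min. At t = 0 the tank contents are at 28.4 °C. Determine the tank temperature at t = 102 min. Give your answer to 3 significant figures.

First-law balance (no shaft work): M c_p dT/dt = ṁ c_p (T_in − T) + 142.
τ = M/ṁ = 39.000 min; T_ss = T_in + Q̇/(ṁ c_p) = 37.4 + 142/(12.0·2.09) = 43.062 °C.
This is linear first-order; T(t) = T_ss + (T₀ − T_ss) e^(−t/τ).
T(102) = 43.062 + (-14.662)·e^(−102/39.000) = 43.062 + (-14.662)·0.073140 = 41.990 °C.

42.0 °C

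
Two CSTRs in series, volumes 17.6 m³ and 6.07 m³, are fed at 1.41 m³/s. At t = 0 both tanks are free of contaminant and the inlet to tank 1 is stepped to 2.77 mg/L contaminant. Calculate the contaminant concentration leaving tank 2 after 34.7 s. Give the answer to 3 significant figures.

2.51 mg/L

Time constants: τᵢ = Vᵢ/Q for each well-mixed tank.
τ₁ = 17.6/1.41 = 12.482 s; τ₂ = 6.07/1.41 = 4.3050 s.
Solving the cascade with C₁(0)=C₂(0)=0 gives C₂(t) = C_in[1 − (τ₁ e^(−t/τ₁) − τ₂ e^(−t/τ₂))/(τ₁ − τ₂)].
At t = 34.7: e^(−t/τ₁) = 0.062042, e^(−t/τ₂) = 0.00031578.
C₂ = 2.77·[1 − (12.482·0.062042 − 4.3050·0.00031578)/(8.1773)] = 2.77·0.90546 = 2.5081 mg/L.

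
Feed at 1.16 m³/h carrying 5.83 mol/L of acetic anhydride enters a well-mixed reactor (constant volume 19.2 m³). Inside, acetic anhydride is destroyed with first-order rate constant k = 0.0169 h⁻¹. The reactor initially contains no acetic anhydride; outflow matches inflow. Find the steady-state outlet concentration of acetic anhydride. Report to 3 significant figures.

4.56 mol/L

Species balance: V dC/dt = Q C_in − Q C − k V C.
At steady state: 0 = Q C_in − (Q + kV) C_ss, so C_ss = Q C_in/(Q + kV).
C_ss = 1.16·5.83/(1.16 + 0.0169·19.2) = 6.7628/1.4845 = 4.5557 mol/L.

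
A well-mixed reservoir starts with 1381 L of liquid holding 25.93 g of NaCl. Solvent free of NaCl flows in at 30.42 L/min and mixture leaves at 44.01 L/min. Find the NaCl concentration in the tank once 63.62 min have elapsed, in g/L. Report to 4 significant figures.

0.002077 g/L

Let m(t) be the amount of NaCl. Volume: V(t) = V₀ + (Q_in − Q_out) t = 1381 − 13.5900 t; V(63.62) = 516.404 L.
Solute balance: dm/dt = 0 − Q_out C = −Q_out m/V(t).
dm/m = −Q_out dt/(V₀ − 13.5900 t); integrating gives ln(m/m₀) = −(Q_out/(Q_in−Q_out)) ln(V/V₀).
m = m₀ (V₀/V)^(Q_out/(Q_in−Q_out)) = 25.93 × (1381/516.404)^(-3.23841) = 1.07236 g.
C = m/V = 1.07236/516.404 = 0.00207659 g/L.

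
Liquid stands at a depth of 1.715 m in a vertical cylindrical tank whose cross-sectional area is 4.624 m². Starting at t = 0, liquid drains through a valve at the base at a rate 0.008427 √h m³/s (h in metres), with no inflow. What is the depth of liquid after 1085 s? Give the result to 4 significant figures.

0.1030 m

A dh/dt = −Q_out = −0.008427 √h.
∫ h^(−1/2) dh = −(0.008427/A) ∫ dt, giving 2√h = 2√h₀ − (0.008427/A) t.
√h = √1.715 − 0.008427·1085/(2·4.624) = 1.30958 − 0.988678 = 0.320902.
h = 0.320902² = 0.102978 m.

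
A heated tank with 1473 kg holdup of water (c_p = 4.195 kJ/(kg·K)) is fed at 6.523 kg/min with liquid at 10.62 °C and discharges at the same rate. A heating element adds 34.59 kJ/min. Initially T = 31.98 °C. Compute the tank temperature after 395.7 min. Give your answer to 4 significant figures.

First-law balance (no shaft work): M c_p dT/dt = ṁ c_p (T_in − T) + 34.59.
τ = M/ṁ = 225.816 min; T_ss = T_in + Q̇/(ṁ c_p) = 10.62 + 34.59/(6.523·4.195) = 11.8841 °C.
Solution: T(t) = T_ss + (T₀ − T_ss) e^(−t/τ).
T(395.7) = 11.8841 + (20.0959)·e^(−395.7/225.816) = 11.8841 + (20.0959)·0.173373 = 15.3682 °C.

15.37 °C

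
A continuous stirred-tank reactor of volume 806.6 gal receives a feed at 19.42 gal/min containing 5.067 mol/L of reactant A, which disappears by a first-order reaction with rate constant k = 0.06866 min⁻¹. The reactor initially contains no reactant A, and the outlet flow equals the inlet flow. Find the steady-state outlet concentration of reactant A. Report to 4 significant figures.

1.316 mol/L

V dC/dt = Q(C_in − C) − k V C.
Steady state (dC/dt = 0): C_ss = Q C_in/(Q + kV) = C_in/(1 + kV/Q).
C_ss = 19.42·5.067/(19.42 + 0.06866·806.6) = 98.4011/74.8012 = 1.31550 mol/L.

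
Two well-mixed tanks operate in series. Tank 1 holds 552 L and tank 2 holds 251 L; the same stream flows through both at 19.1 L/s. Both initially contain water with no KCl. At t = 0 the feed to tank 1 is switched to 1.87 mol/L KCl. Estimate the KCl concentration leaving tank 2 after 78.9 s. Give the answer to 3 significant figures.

Each tank obeys Vᵢ dCᵢ/dt = Q(Cᵢ₋₁ − Cᵢ), so τᵢ = Vᵢ/Q.
τ₁ = 552/19.1 = 28.901 s; τ₂ = 251/19.1 = 13.141 s.
Tank 1: C₁ = C_in(1 − e^(−t/τ₁)). Tank 2 (τ₁ ≠ τ₂): C₂ = C_in[1 − (τ₁ e^(−t/τ₁) − τ₂ e^(−t/τ₂))/(τ₁ − τ₂)].
At t = 78.9: e^(−t/τ₁) = 0.065216, e^(−t/τ₂) = 0.0024690.
C₂ = 1.87·[1 − (28.901·0.065216 − 13.141·0.0024690)/(15.759)] = 1.87·0.88246 = 1.6502 mol/L.

1.65 mol/L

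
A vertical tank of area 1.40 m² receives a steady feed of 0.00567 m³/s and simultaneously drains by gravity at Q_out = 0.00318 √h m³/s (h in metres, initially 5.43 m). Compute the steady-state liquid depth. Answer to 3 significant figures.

3.18 m

Level balance: A dh/dt = 0.00567 − 0.00318 √h. Setting dh/dt = 0:
Q_in = 0.00318 √h_ss ⇒ √h_ss = 0.00567/0.00318 = 1.7830.
h_ss = 1.7830² = 3.1792 m. (Since h₀ = 5.43 m > h_ss, the level will fall toward this value.)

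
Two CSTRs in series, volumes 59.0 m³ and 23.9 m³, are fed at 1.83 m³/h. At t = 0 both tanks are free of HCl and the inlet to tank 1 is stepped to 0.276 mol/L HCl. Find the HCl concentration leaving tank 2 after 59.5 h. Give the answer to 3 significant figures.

0.205 mol/L

Time constants: τᵢ = Vᵢ/Q for each well-mixed tank.
τ₁ = 59.0/1.83 = 32.240 h; τ₂ = 23.9/1.83 = 13.060 h.
Solving the cascade with C₁(0)=C₂(0)=0 gives C₂(t) = C_in[1 − (τ₁ e^(−t/τ₁) − τ₂ e^(−t/τ₂))/(τ₁ − τ₂)].
At t = 59.5: e^(−t/τ₁) = 0.15794, e^(−t/τ₂) = 0.010505.
C₂ = 0.276·[1 − (32.240·0.15794 − 13.060·0.010505)/(19.180)] = 0.276·0.74166 = 0.20470 mol/L.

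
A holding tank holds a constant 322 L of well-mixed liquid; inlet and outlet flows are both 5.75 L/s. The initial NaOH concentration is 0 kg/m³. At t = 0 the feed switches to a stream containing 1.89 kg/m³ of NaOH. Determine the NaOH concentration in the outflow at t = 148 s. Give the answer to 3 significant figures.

Mass balance on the solute (V constant): V dC/dt = Q(C_in − C).
Rewrite as dC/dt + C/τ = C_in/τ, τ = V/Q = 56.000 s.
Integrating: C(t) = C_in + (C₀ − C_in) e^(−t/τ).
C(148) = 1.89 + (0 − 1.89)·e^(−148/56.000) = 1.89 + (-1.8900)·0.071158 = 1.7555 kg/m³.

1.76 kg/m³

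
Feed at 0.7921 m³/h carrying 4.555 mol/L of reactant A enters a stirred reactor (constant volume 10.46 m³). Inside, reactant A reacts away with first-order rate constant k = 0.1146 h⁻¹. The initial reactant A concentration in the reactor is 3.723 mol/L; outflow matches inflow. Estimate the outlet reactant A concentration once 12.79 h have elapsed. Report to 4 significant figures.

1.980 mol/L

Accumulation = in − out − consumed: V dC/dt = Q C_in − Q C − k V C.
This is linear with rate a = Q/V + k = 0.190327 h⁻¹.
C_ss = Q C_in/(Q + kV) = 1.81233 mol/L; C(t) = C_ss + (C₀ − C_ss) e^(−a t).
C(12.79) = 1.81233 + (1.91067)·e^(−0.190327·12.79) = 1.81233 + (1.91067)·0.0876611 = 1.97982 mol/L.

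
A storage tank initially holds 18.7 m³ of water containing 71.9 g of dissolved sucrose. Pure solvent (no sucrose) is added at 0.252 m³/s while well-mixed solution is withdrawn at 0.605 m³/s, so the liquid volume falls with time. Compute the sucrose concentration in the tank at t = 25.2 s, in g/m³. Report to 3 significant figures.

Total volume: dV/dt = Q_in − Q_out = -0.35300 m³/s, so V(t) = 18.7 − 0.35300 t and V(25.2) = 9.8044 m³.
Solute balance: dm/dt = 0 − Q_out C = −Q_out m/V(t).
Separate: dm/m = −Q_out dt/V(t) ⇒ ln(m/m₀) = −(Q_out/(Q_in−Q_out)) ln(V/V₀).
m = m₀ (V₀/V)^(Q_out/(Q_in−Q_out)) = 71.9 × (18.7/9.8044)^(-1.7139) = 23.775 g.
C = m/V = 23.775/9.8044 = 2.4249 g/m³.

2.42 g/m³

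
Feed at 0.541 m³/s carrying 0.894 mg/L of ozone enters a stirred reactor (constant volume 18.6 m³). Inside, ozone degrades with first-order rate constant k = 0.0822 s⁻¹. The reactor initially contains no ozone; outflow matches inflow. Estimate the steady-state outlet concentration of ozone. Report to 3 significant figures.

0.234 mg/L

V dC/dt = Q(C_in − C) − k V C.
At steady state: 0 = Q C_in − (Q + kV) C_ss, so C_ss = Q C_in/(Q + kV).
C_ss = 0.541·0.894/(0.541 + 0.0822·18.6) = 0.48365/2.0699 = 0.23366 mg/L.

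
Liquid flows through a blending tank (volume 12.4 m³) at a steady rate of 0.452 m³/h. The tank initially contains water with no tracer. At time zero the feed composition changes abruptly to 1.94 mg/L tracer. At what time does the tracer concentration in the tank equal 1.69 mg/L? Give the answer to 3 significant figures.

Mass balance on the solute (V constant): V dC/dt = Q(C_in − C), so τ = V/Q = 27.434 h.
C(t) = C_in + (C₀ − C_in) e^(−t/τ). Set C = 1.69 and solve for t:
e^(−t/τ) = (C − C_in)/(C₀ − C_in) = (1.69 − 1.94)/(0 − 1.94) = 0.12887
t = −τ ln(…) = 27.434 × 2.0490 = 56.211 h.

56.2 h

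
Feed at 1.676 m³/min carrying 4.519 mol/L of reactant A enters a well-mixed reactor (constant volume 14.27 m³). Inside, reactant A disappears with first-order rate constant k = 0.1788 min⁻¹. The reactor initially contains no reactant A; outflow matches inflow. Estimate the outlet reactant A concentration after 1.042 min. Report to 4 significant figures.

Accumulation = in − out − consumed: V dC/dt = Q C_in − Q C − k V C.
dC/dt = (Q/V) C_in − (Q/V + k) C; effective rate a = Q/V + k = 0.117449 + 0.1788 = 0.296249 min⁻¹.
C_ss = Q C_in/(Q + kV) = 1.79158 mol/L; C(t) = C_ss + (C₀ − C_ss) e^(−a t).
C(1.042) = 1.79158 + (-1.79158)·e^(−0.296249·1.042) = 1.79158 + (-1.79158)·0.734407 = 0.475830 mol/L.

0.4758 mol/L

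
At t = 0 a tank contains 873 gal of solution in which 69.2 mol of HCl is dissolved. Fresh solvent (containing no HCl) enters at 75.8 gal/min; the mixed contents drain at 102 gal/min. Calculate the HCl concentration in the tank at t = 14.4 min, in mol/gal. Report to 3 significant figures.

Total volume: dV/dt = Q_in − Q_out = -26.200 gal/min, so V(t) = 873 − 26.200 t and V(14.4) = 495.72 gal.
Species balance (pure solvent in): dm/dt = −Q_out · m/V(t).
dm/m = −Q_out dt/(V₀ − 26.200 t); integrating gives ln(m/m₀) = −(Q_out/(Q_in−Q_out)) ln(V/V₀).
m = m₀ (V₀/V)^(Q_out/(Q_in−Q_out)) = 69.2 × (873/495.72)^(-3.8931) = 7.6430 mol.
C = m/V = 7.6430/495.72 = 0.015418 mol/gal.

0.0154 mol/gal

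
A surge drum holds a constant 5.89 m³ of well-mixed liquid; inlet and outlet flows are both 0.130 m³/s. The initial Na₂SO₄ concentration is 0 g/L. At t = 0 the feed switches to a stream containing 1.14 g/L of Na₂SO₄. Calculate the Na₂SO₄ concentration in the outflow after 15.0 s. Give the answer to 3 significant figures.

0.321 g/L

Mass balance on the solute (V constant): V dC/dt = Q(C_in − C).
Rewrite as dC/dt + C/τ = C_in/τ, τ = V/Q = 45.308 s.
Integrating: C(t) = C_in + (C₀ − C_in) e^(−t/τ).
C(15.0) = 1.14 + (0 − 1.14)·e^(−15.0/45.308) = 1.14 + (-1.1400)·0.71816 = 0.32130 g/L.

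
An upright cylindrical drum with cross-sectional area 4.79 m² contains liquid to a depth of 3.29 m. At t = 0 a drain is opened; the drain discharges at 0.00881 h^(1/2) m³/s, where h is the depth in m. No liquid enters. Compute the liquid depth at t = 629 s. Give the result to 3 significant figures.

Unsteady balance on liquid volume: A dh/dt = −0.00881 √h.
This is separable: 2 d(√h)/dt = −0.00881/A, so √h = √h₀ − (0.00881/(2A)) t.
√h = √3.29 − 0.00881·629/(2·4.79) = 1.8138 − 0.57844 = 1.2354.
h = 1.2354² = 1.5262 m.

1.53 m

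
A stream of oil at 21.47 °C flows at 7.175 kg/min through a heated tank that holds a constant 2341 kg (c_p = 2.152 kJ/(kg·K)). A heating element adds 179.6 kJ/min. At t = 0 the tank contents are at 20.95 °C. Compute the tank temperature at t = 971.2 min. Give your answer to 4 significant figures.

Energy balance: M c_p dT/dt = ṁ c_p (T_in − T) + 179.6.
τ = M/ṁ = 326.272 min; T_ss = T_in + Q̇/(ṁ c_p) = 21.47 + 179.6/(7.175·2.152) = 33.1017 °C.
Solution: T(t) = T_ss + (T₀ − T_ss) e^(−t/τ).
T(971.2) = 33.1017 + (-12.1517)·e^(−971.2/326.272) = 33.1017 + (-12.1517)·0.0509628 = 32.4824 °C.

32.48 °C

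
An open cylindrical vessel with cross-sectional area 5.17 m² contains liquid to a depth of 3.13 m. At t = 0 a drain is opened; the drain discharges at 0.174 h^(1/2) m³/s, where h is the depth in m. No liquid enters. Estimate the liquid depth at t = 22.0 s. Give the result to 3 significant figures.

With no inflow, A dh/dt = −0.174 √h.
Separate and integrate: 2(√h − √h₀) = −(0.174/A) t.
√h = √3.13 − 0.174·22.0/(2·5.17) = 1.7692 − 0.37021 = 1.3990.
h = 1.3990² = 1.9571 m.

1.96 m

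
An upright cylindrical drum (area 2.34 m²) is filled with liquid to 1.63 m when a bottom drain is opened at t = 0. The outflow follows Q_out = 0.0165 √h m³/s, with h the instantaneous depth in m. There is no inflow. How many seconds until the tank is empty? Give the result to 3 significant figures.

Unsteady balance on liquid volume: A dh/dt = −0.0165 √h.
Separate and integrate: 2(√h − √h₀) = −(0.0165/A) t.
Tank is empty when √h = 0: t_empty = 2A√h₀/0.0165.
t_empty = 2·2.34·√1.63/0.0165 = 4.6800·1.2767/0.0165 = 362.12 s.

362 s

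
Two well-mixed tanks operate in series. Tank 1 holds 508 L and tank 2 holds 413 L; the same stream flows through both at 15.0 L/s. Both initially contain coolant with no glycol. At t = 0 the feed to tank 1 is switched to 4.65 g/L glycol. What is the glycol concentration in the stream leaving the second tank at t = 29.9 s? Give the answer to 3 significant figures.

1.19 g/L

Time constants: τᵢ = Vᵢ/Q for each well-mixed tank.
τ₁ = 508/15.0 = 33.867 s; τ₂ = 413/15.0 = 27.533 s.
Tank 1: C₁ = C_in(1 − e^(−t/τ₁)). Tank 2 (τ₁ ≠ τ₂): C₂ = C_in[1 − (τ₁ e^(−t/τ₁) − τ₂ e^(−t/τ₂))/(τ₁ − τ₂)].
At t = 29.9: e^(−t/τ₁) = 0.41359, e^(−t/τ₂) = 0.33758.
C₂ = 4.65·[1 − (33.867·0.41359 − 27.533·0.33758)/(6.3333)] = 4.65·0.25595 = 1.1902 g/L.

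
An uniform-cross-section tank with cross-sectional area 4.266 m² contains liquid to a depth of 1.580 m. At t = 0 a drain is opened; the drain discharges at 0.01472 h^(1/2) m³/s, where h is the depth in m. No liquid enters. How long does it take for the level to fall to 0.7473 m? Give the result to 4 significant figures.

Accumulation of liquid (constant cross-section A): A dh/dt = −0.01472 √h.
This is separable: 2 d(√h)/dt = −0.01472/A, so √h = √h₀ − (0.01472/(2A)) t.
t = 2A(√h₀ − √h)/0.01472 = 2·4.266·(√1.580 − √0.7473)/0.01472
  = 8.53200 × (1.25698 − 0.864465) / 0.01472 = 227.510 s.

227.5 s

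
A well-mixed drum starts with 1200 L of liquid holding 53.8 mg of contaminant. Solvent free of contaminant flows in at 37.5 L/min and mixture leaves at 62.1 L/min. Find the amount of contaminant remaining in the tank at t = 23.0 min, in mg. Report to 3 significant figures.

10.8 mg

Total volume: dV/dt = Q_in − Q_out = -24.600 L/min, so V(t) = 1200 − 24.600 t and V(23.0) = 634.20 L.
Solute balance: dm/dt = 0 − Q_out C = −Q_out m/V(t).
dm/m = −Q_out dt/(V₀ − 24.600 t); integrating gives ln(m/m₀) = −(Q_out/(Q_in−Q_out)) ln(V/V₀).
m = m₀ (V₀/V)^(Q_out/(Q_in−Q_out)) = 53.8 × (1200/634.20)^(-2.5244) = 10.756 mg.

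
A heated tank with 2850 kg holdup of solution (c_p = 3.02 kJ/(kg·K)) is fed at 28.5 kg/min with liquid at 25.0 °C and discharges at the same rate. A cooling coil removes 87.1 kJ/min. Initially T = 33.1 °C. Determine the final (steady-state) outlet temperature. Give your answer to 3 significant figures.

24.0 °C

M c_p dT/dt = ṁ c_p (T_in − T) − Q̇.
At steady state dT/dt = 0 ⇒ T_ss = T_in − Q̇/(ṁ c_p) = 25.0 − 87.1/(28.5·3.02) = 23.988 °C.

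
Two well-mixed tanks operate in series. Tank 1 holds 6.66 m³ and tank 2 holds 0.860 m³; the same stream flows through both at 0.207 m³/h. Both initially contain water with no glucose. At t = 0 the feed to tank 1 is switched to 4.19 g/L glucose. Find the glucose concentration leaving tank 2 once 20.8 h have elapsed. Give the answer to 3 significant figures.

1.67 g/L

Species balance on tank i: dCᵢ/dt = (Cᵢ₋₁ − Cᵢ)/τᵢ with τᵢ = Vᵢ/Q.
τ₁ = 6.66/0.207 = 32.174 h; τ₂ = 0.860/0.207 = 4.1546 h.
Solving the cascade with C₁(0)=C₂(0)=0 gives C₂(t) = C_in[1 − (τ₁ e^(−t/τ₁) − τ₂ e^(−t/τ₂))/(τ₁ − τ₂)].
At t = 20.8: e^(−t/τ₁) = 0.52388, e^(−t/τ₂) = 0.0066942.
C₂ = 4.19·[1 − (32.174·0.52388 − 4.1546·0.0066942)/(28.019)] = 4.19·0.39943 = 1.6736 g/L.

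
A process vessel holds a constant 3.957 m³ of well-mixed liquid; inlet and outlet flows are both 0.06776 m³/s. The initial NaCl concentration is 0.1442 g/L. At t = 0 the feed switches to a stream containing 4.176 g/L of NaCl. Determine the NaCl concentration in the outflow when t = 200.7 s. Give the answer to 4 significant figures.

Unsteady species balance (constant V, well mixed): V dC/dt = Q(C_in − C).
Time constant τ = V/Q = 3.957/0.06776 = 58.3973 s.
This is linear first-order; C(t) = C_in + (C₀ − C_in) e^(−t/τ).
C(200.7) = 4.176 + (0.1442 − 4.176)·e^(−200.7/58.3973) = 4.176 + (-4.03180)·0.0321673 = 4.04631 g/L.

4.046 g/L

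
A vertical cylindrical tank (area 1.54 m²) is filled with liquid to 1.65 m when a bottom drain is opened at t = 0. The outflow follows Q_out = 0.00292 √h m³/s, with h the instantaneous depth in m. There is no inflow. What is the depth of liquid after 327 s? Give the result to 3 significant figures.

With no inflow, A dh/dt = −0.00292 √h.
∫ h^(−1/2) dh = −(0.00292/A) ∫ dt, giving 2√h = 2√h₀ − (0.00292/A) t.
√h = √1.65 − 0.00292·327/(2·1.54) = 1.2845 − 0.31001 = 0.97451.
h = 0.97451² = 0.94967 m.

0.950 m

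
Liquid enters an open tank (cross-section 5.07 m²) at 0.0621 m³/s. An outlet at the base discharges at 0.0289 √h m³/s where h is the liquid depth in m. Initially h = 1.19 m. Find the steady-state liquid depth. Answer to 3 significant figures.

4.62 m

Volume balance on the tank: A dh/dt = Q_in − 0.0289 √h. At steady state dh/dt = 0:
Q_in = 0.0289 √h_ss ⇒ √h_ss = 0.0621/0.0289 = 2.1488.
h_ss = 2.1488² = 4.6173 m. (Since h₀ = 1.19 m < h_ss, the level will rise toward this value.)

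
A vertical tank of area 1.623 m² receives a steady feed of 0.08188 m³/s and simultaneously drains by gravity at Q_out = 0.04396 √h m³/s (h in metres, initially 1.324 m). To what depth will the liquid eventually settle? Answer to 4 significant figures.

A dh/dt = Q_in − 0.04396 √h. Steady state requires inflow = outflow:
Q_in = 0.04396 √h_ss ⇒ √h_ss = 0.08188/0.04396 = 1.86260.
h_ss = 1.86260² = 3.46929 m. (Since h₀ = 1.324 m < h_ss, the level will rise toward this value.)

3.469 m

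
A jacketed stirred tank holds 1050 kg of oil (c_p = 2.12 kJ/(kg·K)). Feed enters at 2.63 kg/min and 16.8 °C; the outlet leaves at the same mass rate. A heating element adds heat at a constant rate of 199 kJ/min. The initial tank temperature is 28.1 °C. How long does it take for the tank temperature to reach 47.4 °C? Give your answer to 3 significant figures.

First-law balance (no shaft work): M c_p dT/dt = ṁ c_p (T_in − T) + 199.
τ = M/ṁ = 399.24 min; T_ss = T_in + Q̇/(ṁ c_p) = 52.491 °C.
T(t) = T_ss + (T₀ − T_ss) e^(−t/τ). Set T = 47.4:
e^(−t/τ) = (47.4 − 52.491)/(28.1 − 52.491) = 0.20873
t = −399.24 · ln(0.20873) = 625.49 min.

625 min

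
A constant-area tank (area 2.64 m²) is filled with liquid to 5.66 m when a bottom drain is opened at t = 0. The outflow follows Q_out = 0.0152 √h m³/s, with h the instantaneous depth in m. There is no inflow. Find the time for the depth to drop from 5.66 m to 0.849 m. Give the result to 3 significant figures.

Mass balance (ρ constant): A dh/dt = −0.0152 √h.
Separate and integrate: 2(√h − √h₀) = −(0.0152/A) t.
t = 2A(√h₀ − √h)/0.0152 = 2·2.64·(√5.66 − √0.849)/0.0152
  = 5.2800 × (2.3791 − 0.92141) / 0.0152 = 506.35 s.

506 s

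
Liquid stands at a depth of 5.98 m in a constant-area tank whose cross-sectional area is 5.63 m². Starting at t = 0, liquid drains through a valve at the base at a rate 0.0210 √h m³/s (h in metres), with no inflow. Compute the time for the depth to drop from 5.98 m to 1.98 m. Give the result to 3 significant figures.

With no inflow, A dh/dt = −0.0210 √h.
This is separable: 2 d(√h)/dt = −0.0210/A, so √h = √h₀ − (0.0210/(2A)) t.
t = 2A(√h₀ − √h)/0.0210 = 2·5.63·(√5.98 − √1.98)/0.0210
  = 11.260 × (2.4454 − 1.4071) / 0.0210 = 556.72 s.

557 s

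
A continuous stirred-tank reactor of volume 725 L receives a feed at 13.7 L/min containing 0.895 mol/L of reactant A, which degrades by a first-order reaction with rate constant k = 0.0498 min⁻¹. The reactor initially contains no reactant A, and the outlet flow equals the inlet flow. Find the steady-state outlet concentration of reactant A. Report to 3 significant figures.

Accumulation = in − out − consumed: V dC/dt = Q C_in − Q C − k V C.
Steady state (dC/dt = 0): C_ss = Q C_in/(Q + kV) = C_in/(1 + kV/Q).
C_ss = 13.7·0.895/(13.7 + 0.0498·725) = 12.261/49.805 = 0.24619 mol/L.

0.246 mol/L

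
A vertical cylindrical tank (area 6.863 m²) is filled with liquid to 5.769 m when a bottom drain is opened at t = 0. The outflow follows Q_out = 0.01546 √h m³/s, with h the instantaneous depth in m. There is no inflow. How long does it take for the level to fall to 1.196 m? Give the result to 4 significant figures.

1162 s

With no inflow, A dh/dt = −0.01546 √h.
This is separable: 2 d(√h)/dt = −0.01546/A, so √h = √h₀ − (0.01546/(2A)) t.
t = 2A(√h₀ − √h)/0.01546 = 2·6.863·(√5.769 − √1.196)/0.01546
  = 13.7260 × (2.40187 − 1.09362) / 0.01546 = 1161.52 s.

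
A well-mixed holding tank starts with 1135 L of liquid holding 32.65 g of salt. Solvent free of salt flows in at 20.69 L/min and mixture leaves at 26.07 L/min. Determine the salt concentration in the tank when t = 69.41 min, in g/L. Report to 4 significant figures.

Total volume: dV/dt = Q_in − Q_out = -5.38000 L/min, so V(t) = 1135 − 5.38000 t and V(69.41) = 761.574 L.
No salt enters, so dm/dt = −Q_out · (m/V).
Separate: dm/m = −Q_out dt/V(t) ⇒ ln(m/m₀) = −(Q_out/(Q_in−Q_out)) ln(V/V₀).
m = m₀ (V₀/V)^(Q_out/(Q_in−Q_out)) = 32.65 × (1135/761.574)^(-4.84572) = 4.72279 g.
C = m/V = 4.72279/761.574 = 0.00620135 g/L.

0.006201 g/L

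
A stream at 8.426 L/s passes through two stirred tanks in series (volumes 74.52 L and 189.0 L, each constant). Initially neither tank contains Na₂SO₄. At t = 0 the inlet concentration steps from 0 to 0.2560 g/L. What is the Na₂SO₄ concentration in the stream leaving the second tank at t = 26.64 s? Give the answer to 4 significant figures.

Time constants: τᵢ = Vᵢ/Q for each well-mixed tank.
τ₁ = 74.52/8.426 = 8.84405 s; τ₂ = 189.0/8.426 = 22.4306 s.
Solving the cascade with C₁(0)=C₂(0)=0 gives C₂(t) = C_in[1 − (τ₁ e^(−t/τ₁) − τ₂ e^(−t/τ₂))/(τ₁ − τ₂)].
At t = 26.64: e^(−t/τ₁) = 0.0491837, e^(−t/τ₂) = 0.304933.
C₂ = 0.2560·[1 − (8.84405·0.0491837 − 22.4306·0.304933)/(-13.5865)] = 0.2560·0.528589 = 0.135319 g/L.

0.1353 g/L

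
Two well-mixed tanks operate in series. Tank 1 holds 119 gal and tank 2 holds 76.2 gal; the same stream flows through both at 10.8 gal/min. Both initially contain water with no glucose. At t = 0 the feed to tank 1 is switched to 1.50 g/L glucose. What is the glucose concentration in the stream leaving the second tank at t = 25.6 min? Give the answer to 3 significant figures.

1.16 g/L

Each tank obeys Vᵢ dCᵢ/dt = Q(Cᵢ₋₁ − Cᵢ), so τᵢ = Vᵢ/Q.
τ₁ = 119/10.8 = 11.019 min; τ₂ = 76.2/10.8 = 7.0556 min.
Tank 1: C₁ = C_in(1 − e^(−t/τ₁)). Tank 2 (τ₁ ≠ τ₂): C₂ = C_in[1 − (τ₁ e^(−t/τ₁) − τ₂ e^(−t/τ₂))/(τ₁ − τ₂)].
At t = 25.6: e^(−t/τ₁) = 0.097944, e^(−t/τ₂) = 0.026560.
C₂ = 1.50·[1 − (11.019·0.097944 − 7.0556·0.026560)/(3.9630)] = 1.50·0.77497 = 1.1624 g/L.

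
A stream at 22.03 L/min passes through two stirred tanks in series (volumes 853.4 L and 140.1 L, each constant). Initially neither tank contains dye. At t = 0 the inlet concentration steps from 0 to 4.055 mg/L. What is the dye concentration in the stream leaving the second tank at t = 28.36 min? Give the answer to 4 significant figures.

Species balance on tank i: dCᵢ/dt = (Cᵢ₋₁ − Cᵢ)/τᵢ with τᵢ = Vᵢ/Q.
τ₁ = 853.4/22.03 = 38.7381 min; τ₂ = 140.1/22.03 = 6.35951 min.
Tank 1: C₁ = C_in(1 − e^(−t/τ₁)). Tank 2 (τ₁ ≠ τ₂): C₂ = C_in[1 − (τ₁ e^(−t/τ₁) − τ₂ e^(−t/τ₂))/(τ₁ − τ₂)].
At t = 28.36: e^(−t/τ₁) = 0.480900, e^(−t/τ₂) = 0.0115686.
C₂ = 4.055·[1 − (38.7381·0.480900 − 6.35951·0.0115686)/(32.3786)] = 4.055·0.426918 = 1.73115 mg/L.

1.731 mg/L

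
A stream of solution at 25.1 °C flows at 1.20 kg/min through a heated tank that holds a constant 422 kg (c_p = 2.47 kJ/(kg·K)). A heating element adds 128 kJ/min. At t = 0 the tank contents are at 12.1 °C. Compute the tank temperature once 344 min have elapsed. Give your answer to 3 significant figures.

Unsteady energy balance on the tank contents: M c_p dT/dt = ṁ c_p (T_in − T) + 128.
Rearrange: dT/dt = (T_ss − T)/τ with τ = M/ṁ = 351.67 min and T_ss = T_in + Q̇/(ṁ c_p) = 68.285 °C.
Solution: T(t) = T_ss + (T₀ − T_ss) e^(−t/τ).
T(344) = 68.285 + (-56.185)·e^(−344/351.67) = 68.285 + (-56.185)·0.37599 = 47.160 °C.

47.2 °C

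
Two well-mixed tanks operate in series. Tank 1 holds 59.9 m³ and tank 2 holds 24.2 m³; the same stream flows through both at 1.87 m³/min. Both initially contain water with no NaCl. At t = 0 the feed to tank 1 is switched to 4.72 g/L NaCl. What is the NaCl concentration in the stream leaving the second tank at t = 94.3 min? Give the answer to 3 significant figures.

Time constants: τᵢ = Vᵢ/Q for each well-mixed tank.
τ₁ = 59.9/1.87 = 32.032 min; τ₂ = 24.2/1.87 = 12.941 min.
Solving the cascade with C₁(0)=C₂(0)=0 gives C₂(t) = C_in[1 − (τ₁ e^(−t/τ₁) − τ₂ e^(−t/τ₂))/(τ₁ − τ₂)].
At t = 94.3: e^(−t/τ₁) = 0.052659, e^(−t/τ₂) = 0.00068450.
C₂ = 4.72·[1 − (32.032·0.052659 − 12.941·0.00068450)/(19.091)] = 4.72·0.91211 = 4.3052 g/L.

4.31 g/L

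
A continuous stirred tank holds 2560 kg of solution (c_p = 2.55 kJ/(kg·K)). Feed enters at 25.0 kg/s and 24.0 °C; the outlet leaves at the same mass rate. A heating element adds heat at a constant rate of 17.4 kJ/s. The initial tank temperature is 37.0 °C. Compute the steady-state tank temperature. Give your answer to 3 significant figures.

24.3 °C

Unsteady energy balance on the tank contents: M c_p dT/dt = ṁ c_p (T_in − T) + 17.4.
At steady state dT/dt = 0 ⇒ T_ss = T_in + Q̇/(ṁ c_p) = 24.0 + 17.4/(25.0·2.55) = 24.273 °C.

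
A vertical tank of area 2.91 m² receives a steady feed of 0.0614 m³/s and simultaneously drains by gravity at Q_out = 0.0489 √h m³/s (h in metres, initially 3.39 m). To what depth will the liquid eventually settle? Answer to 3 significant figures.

Volume balance on the tank: A dh/dt = Q_in − 0.0489 √h. At steady state dh/dt = 0:
Q_in = 0.0489 √h_ss ⇒ √h_ss = 0.0614/0.0489 = 1.2556.
h_ss = 1.2556² = 1.5766 m. (Since h₀ = 3.39 m > h_ss, the level will fall toward this value.)

1.58 m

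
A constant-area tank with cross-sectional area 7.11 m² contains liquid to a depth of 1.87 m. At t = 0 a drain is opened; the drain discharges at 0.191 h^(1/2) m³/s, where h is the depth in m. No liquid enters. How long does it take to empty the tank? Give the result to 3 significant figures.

A dh/dt = −Q_out = −0.191 √h.
Separate and integrate: 2(√h − √h₀) = −(0.191/A) t.
Set h = 0: 2√h₀ = (0.191/A) t_empty ⇒ t_empty = 2A√h₀/0.191.
t_empty = 2·7.11·√1.87/0.191 = 14.220·1.3675/0.191 = 101.81 s.

102 s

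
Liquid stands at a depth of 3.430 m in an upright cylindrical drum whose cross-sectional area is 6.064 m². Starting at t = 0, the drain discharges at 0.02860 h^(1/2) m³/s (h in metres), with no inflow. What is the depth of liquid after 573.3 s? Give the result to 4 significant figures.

With no inflow, A dh/dt = −0.02860 √h.
This is separable: 2 d(√h)/dt = −0.02860/A, so √h = √h₀ − (0.02860/(2A)) t.
√h = √3.430 − 0.02860·573.3/(2·6.064) = 1.85203 − 1.35194 = 0.500082.
h = 0.500082² = 0.250082 m.

0.2501 m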